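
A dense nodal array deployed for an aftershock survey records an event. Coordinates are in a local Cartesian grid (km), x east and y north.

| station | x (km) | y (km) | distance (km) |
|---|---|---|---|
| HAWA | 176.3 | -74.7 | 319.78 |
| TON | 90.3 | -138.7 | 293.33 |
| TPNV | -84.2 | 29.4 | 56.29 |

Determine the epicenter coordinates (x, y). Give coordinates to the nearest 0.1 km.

-102.0 km east, 82.8 km north

Circle about each station: (x − 176.3)² + (y + 74.7)² = 319.78²; (x − 90.3)² + (y + 138.7)² = 293.33²; (x + 84.2)² + (y − 29.4)² = 56.29².
Subtracting the HAWA equation from the TON and TPNV equations removes the quadratic terms:
-172.0 x − 128.0 y = 6946.76
-521.0 x + 208.2 y = 70382.90
Solving the 2×2 system: x ≈ -102.0, y ≈ 82.8 km.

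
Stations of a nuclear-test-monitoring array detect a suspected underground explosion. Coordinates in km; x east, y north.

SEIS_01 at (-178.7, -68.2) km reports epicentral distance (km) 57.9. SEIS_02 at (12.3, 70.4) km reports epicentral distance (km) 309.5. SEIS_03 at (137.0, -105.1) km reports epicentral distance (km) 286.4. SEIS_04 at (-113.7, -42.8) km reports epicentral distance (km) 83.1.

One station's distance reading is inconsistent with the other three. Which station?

SEIS_02

Solve using three stations at a time. Using SEIS_01, SEIS_03, SEIS_04 (subtract circle equations pairwise → linear system) gives (x, y) ≈ (-149.1, -118.0).
Distances from that point to each station vs reported:
  SEIS_01: calculated 57.9 vs reported 57.9 → residual 0.0 km
  SEIS_02: calculated 248.1 vs reported 309.5 → residual 61.4 km
  SEIS_03: calculated 286.4 vs reported 286.4 → residual 0.0 km
  SEIS_04: calculated 83.1 vs reported 83.1 → residual 0.0 km
SEIS_01, SEIS_03, SEIS_04 are mutually consistent (residuals ≈ 0); SEIS_02 is off by 61.4 km.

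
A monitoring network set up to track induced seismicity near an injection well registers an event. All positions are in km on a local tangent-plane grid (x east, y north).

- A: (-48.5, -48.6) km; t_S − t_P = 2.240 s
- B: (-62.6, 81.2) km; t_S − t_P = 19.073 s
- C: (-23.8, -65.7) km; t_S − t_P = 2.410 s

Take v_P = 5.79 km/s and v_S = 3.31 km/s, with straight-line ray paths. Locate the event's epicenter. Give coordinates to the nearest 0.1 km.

Distance from S−P lag: d = Δt · v_P v_S / (v_P − v_S) = Δt · (5.79·3.31)/(5.79−3.31) ≈ 7.7278·Δt.
So d_A = 17.31, d_B = 147.39, d_C = 18.62 km.
Circle about each station: (x + 48.5)² + (y + 48.6)² = 17.31²; (x + 62.6)² + (y − 81.2)² = 147.39²; (x + 23.8)² + (y + 65.7)² = 18.62².
Subtracting pairs of circle equations eliminates x²+y² and gives linear equations (the radical axes):
-28.2 x + 259.6 y = -15626.19
49.4 x − 34.2 y = 121.65
Solving the 2×2 system: x ≈ -42.4, y ≈ -64.8 km.

x ≈ -42.4 km, y ≈ -64.8 km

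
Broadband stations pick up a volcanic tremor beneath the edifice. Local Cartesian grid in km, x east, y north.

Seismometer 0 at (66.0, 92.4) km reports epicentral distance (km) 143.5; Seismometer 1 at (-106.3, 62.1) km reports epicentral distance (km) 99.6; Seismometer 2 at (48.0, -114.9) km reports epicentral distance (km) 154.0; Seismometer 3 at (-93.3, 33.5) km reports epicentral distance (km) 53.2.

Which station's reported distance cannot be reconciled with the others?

Solve using three stations at a time. Using Seismometer 0, Seismometer 2, Seismometer 3 (subtract circle equations pairwise → linear system) gives (x, y) ≈ (-48.1, 5.4).
Distances from that point to each station vs reported:
  Seismometer 0: calculated 143.5 vs reported 143.5 → residual 0.0 km
  Seismometer 1: calculated 81.2 vs reported 99.6 → residual 18.4 km
  Seismometer 2: calculated 154.0 vs reported 154.0 → residual 0.0 km
  Seismometer 3: calculated 53.2 vs reported 53.2 → residual 0.0 km
Seismometer 0, Seismometer 2, Seismometer 3 are mutually consistent (residuals ≈ 0); Seismometer 1 is off by 18.4 km.

Seismometer 1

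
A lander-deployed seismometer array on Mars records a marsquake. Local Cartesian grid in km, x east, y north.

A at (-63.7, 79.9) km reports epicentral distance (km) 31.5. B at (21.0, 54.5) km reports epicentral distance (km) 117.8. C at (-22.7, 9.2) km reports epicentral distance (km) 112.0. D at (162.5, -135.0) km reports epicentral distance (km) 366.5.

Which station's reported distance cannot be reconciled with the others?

D

Solve using three stations at a time. Using A, B, C (subtract circle equations pairwise → linear system) gives (x, y) ≈ (-87.4, 100.6).
Distances from that point to each station vs reported:
  A: calculated 31.5 vs reported 31.5 → residual 0.0 km
  B: calculated 117.8 vs reported 117.8 → residual 0.0 km
  C: calculated 112.0 vs reported 112.0 → residual 0.0 km
  D: calculated 343.5 vs reported 366.5 → residual 23.0 km
A, B, C are mutually consistent (residuals ≈ 0); D is off by 23.0 km.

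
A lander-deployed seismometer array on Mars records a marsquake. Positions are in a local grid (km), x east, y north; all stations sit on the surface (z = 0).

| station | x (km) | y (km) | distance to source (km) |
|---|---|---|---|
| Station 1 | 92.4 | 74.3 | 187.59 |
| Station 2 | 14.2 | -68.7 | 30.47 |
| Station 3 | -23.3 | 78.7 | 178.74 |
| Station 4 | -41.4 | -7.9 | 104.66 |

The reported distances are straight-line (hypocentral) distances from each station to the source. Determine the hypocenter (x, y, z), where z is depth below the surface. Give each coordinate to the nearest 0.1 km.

(14.0, -95.5, 14.5)

Each station gives a sphere (x−x_i)² + (y−y_i)² + z² = d_i² (stations at z=0).
Subtracting the Station 1 sphere from Station 2 and Station 3: z² cancels, leaving linear equations in x and y:
-156.4 x − 286.0 y = 25124.67
-231.4 x + 8.8 y = -4079.65
Solving: x ≈ 13.998, y ≈ -95.504 km (keep extra digits for the depth step; rounded: 14.0, -95.5).
Then from the Station 1 sphere: z² = 187.59² − (x − 92.4)² − (y − 74.3)² with x = 13.998, y = -95.504, so z ≈ 14.482 ≈ 14.5 km.
Check against Station 4 (with the unrounded solution): distance 104.66 ≈ 104.66 km. ✓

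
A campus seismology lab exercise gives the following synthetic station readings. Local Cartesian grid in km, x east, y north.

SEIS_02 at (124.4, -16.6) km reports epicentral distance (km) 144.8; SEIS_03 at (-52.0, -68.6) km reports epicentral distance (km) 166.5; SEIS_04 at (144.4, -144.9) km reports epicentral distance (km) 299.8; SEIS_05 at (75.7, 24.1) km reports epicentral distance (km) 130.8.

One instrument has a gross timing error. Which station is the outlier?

Solve using three stations at a time. Using SEIS_03, SEIS_04, SEIS_05 (subtract circle equations pairwise → linear system) gives (x, y) ≈ (-33.0, 96.8).
Distances from that point to each station vs reported:
  SEIS_02: calculated 194.0 vs reported 144.8 → residual 49.2 km
  SEIS_03: calculated 166.4 vs reported 166.5 → residual 0.1 km
  SEIS_04: calculated 299.8 vs reported 299.8 → residual 0.0 km
  SEIS_05: calculated 130.7 vs reported 130.8 → residual 0.1 km
SEIS_03, SEIS_04, SEIS_05 are mutually consistent (residuals ≈ 0); SEIS_02 is off by 49.2 km.

SEIS_02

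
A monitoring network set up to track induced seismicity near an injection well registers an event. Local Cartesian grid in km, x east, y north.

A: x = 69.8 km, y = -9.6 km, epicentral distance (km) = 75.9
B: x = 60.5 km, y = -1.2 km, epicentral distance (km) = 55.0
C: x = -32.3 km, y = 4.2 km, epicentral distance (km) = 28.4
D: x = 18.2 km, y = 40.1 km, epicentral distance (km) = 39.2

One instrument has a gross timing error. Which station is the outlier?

B

Solve using three stations at a time. Using A, C, D (subtract circle equations pairwise → linear system) gives (x, y) ≈ (-4.1, 7.8).
Distances from that point to each station vs reported:
  A: calculated 75.9 vs reported 75.9 → residual 0.0 km
  B: calculated 65.2 vs reported 55.0 → residual 10.2 km
  C: calculated 28.4 vs reported 28.4 → residual 0.0 km
  D: calculated 39.2 vs reported 39.2 → residual 0.0 km
A, C, D are mutually consistent (residuals ≈ 0); B is off by 10.2 km.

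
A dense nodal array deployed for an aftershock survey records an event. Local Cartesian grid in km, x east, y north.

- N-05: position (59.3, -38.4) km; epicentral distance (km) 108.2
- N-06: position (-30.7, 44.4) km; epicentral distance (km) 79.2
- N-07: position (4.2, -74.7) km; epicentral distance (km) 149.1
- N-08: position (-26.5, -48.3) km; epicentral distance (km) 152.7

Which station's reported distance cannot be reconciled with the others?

Solve using three stations at a time. Using N-05, N-06, N-07 (subtract circle equations pairwise → linear system) gives (x, y) ≈ (44.7, 68.8).
Distances from that point to each station vs reported:
  N-05: calculated 108.2 vs reported 108.2 → residual 0.0 km
  N-06: calculated 79.2 vs reported 79.2 → residual 0.0 km
  N-07: calculated 149.1 vs reported 149.1 → residual 0.0 km
  N-08: calculated 137.0 vs reported 152.7 → residual 15.7 km
N-05, N-06, N-07 are mutually consistent (residuals ≈ 0); N-08 is off by 15.7 km.

N-08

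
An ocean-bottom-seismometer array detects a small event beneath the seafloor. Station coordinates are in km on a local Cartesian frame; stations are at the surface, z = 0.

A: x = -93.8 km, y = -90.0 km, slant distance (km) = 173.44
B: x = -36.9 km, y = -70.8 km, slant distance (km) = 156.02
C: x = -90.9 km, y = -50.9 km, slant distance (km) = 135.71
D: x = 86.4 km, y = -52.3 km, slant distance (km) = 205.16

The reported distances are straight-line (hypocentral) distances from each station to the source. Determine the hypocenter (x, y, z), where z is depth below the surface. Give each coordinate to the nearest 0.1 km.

Each station gives a sphere (x−x_i)² + (y−y_i)² + z² = d_i² (stations at z=0).
Subtracting the A sphere from B and C: z² cancels, leaving linear equations in x and y:
113.8 x + 38.4 y = -4785.00
5.8 x + 78.2 y = 5619.41
Solving: x ≈ -67.997, y ≈ 76.903 km (keep extra digits for the depth step; rounded: -68.0, 76.9).
Then from the A sphere: z² = 173.44² − (x + 93.8)² − (y + 90.0)² with x = -67.997, y = 76.903, so z ≈ 39.485 ≈ 39.5 km.

(-68.0, 76.9, 39.5)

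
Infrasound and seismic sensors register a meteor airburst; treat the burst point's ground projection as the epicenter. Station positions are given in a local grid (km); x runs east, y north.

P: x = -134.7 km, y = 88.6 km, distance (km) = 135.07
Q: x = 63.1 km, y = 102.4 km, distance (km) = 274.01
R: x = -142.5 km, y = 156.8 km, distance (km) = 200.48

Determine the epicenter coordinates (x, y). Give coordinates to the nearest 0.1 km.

(-169.9, -41.8)

Circle about each station: (x + 134.7)² + (y − 88.6)² = 135.07²; (x − 63.1)² + (y − 102.4)² = 274.01²; (x + 142.5)² + (y − 156.8)² = 200.48².
Subtracting the P equation from the Q and R equations removes the quadratic terms:
395.6 x + 27.6 y = -68364.26
-15.6 x + 136.4 y = -3049.89
Solving the 2×2 system: x ≈ -169.9, y ≈ -41.8 km.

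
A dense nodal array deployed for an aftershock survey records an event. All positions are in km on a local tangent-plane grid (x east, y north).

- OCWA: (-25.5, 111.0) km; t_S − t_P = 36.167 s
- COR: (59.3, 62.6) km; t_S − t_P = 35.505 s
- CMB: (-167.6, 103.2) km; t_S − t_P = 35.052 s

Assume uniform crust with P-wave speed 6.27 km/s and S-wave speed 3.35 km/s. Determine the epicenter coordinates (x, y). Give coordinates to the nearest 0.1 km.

Distance from S−P lag: d = Δt · v_P v_S / (v_P − v_S) = Δt · (6.27·3.35)/(6.27−3.35) ≈ 7.1933·Δt.
So d_OCWA = 260.16, d_COR = 255.40, d_CMB = 252.14 km.
Circle about each station: (x + 25.5)² + (y − 111.0)² = 260.16²; (x − 59.3)² + (y − 62.6)² = 255.40²; (x + 167.6)² + (y − 103.2)² = 252.14².
Subtracting the OCWA equation from the COR and CMB equations removes the quadratic terms:
169.6 x − 96.8 y = -3081.93
-284.2 x − 15.6 y = 29877.40
Solving the 2×2 system: x ≈ -97.5, y ≈ -139.0 km.

-97.5 km east, -139.0 km north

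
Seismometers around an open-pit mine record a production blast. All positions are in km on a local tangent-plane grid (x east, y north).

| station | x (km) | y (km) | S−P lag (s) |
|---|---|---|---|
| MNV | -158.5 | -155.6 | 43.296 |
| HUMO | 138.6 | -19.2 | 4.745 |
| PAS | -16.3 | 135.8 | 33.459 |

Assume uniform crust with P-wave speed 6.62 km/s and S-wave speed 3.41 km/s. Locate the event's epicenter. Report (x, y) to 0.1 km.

127.3 km east, -50.6 km north

Distance from S−P lag: d = Δt · v_P v_S / (v_P − v_S) = Δt · (6.62·3.41)/(6.62−3.41) ≈ 7.0325·Δt.
So d_MNV = 304.48, d_HUMO = 33.37, d_PAS = 235.30 km.
Circle about each station: (x + 158.5)² + (y + 155.6)² = 304.48²; (x − 138.6)² + (y + 19.2)² = 33.37²; (x + 16.3)² + (y − 135.8)² = 235.30².
Subtracting pairs of circle equations eliminates x²+y² and gives linear equations (the radical axes):
594.2 x + 272.8 y = 61839.50
284.4 x + 582.8 y = 6715.70
Solving the 2×2 system: x ≈ 127.3, y ≈ -50.6 km.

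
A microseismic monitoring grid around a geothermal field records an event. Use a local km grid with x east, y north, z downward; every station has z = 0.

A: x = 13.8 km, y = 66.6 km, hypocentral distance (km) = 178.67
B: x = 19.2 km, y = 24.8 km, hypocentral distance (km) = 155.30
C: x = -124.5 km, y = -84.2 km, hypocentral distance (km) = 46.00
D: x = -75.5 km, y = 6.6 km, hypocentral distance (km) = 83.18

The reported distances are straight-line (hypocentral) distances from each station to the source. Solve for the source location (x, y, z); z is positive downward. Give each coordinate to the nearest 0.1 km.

Each station gives a sphere (x−x_i)² + (y−y_i)² + z² = d_i² (stations at z=0).
Subtracting the A sphere from B and C: z² cancels, leaving linear equations in x and y:
10.8 x − 83.6 y = 4162.56
-276.6 x − 301.6 y = 47770.86
Solving: x ≈ -103.795, y ≈ -63.200 km (keep extra digits for the depth step; rounded: -103.8, -63.2).
Then from the A sphere: z² = 178.67² − (x − 13.8)² − (y − 66.6)² with x = -103.795, y = -63.200, so z ≈ 35.304 ≈ 35.3 km.

(-103.8, -63.2, 35.3)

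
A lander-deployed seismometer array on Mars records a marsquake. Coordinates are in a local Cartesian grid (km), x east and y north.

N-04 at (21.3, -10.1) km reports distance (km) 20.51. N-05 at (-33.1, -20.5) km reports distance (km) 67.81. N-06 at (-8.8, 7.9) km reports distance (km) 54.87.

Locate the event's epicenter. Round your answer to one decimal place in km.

Circle about each station: (x − 21.3)² + (y + 10.1)² = 20.51²; (x + 33.1)² + (y + 20.5)² = 67.81²; (x + 8.8)² + (y − 7.9)² = 54.87².
Subtracting pairs of circle equations eliminates x²+y² and gives linear equations (the radical axes):
-108.8 x − 20.8 y = -3217.38
-60.2 x + 36.0 y = -3005.91
Solving the 2×2 system: x ≈ 34.5, y ≈ -25.8 km.

(34.5, -25.8)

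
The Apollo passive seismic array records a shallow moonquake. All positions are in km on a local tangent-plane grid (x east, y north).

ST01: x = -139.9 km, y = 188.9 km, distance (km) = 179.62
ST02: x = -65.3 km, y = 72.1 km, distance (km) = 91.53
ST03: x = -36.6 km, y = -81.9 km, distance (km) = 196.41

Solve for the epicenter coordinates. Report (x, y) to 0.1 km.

Circle about each station: (x + 139.9)² + (y − 188.9)² = 179.62²; (x + 65.3)² + (y − 72.1)² = 91.53²; (x + 36.6)² + (y + 81.9)² = 196.41².
Subtracting pairs of circle equations eliminates x²+y² and gives linear equations (the radical axes):
149.2 x − 233.6 y = -21907.12
206.6 x − 541.6 y = -53521.59
Solving the 2×2 system: x ≈ 19.6, y ≈ 106.3 km.

19.6 km east, 106.3 km north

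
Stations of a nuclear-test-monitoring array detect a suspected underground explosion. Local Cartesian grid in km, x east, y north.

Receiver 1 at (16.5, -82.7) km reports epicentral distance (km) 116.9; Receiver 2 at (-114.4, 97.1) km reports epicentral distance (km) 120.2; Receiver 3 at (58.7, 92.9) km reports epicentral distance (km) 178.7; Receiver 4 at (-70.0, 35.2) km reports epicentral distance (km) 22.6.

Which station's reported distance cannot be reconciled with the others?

Receiver 4

Solve using three stations at a time. Using Receiver 1, Receiver 2, Receiver 3 (subtract circle equations pairwise → linear system) gives (x, y) ≈ (-81.1, -18.4).
Distances from that point to each station vs reported:
  Receiver 1: calculated 116.9 vs reported 116.9 → residual 0.0 km
  Receiver 2: calculated 120.2 vs reported 120.2 → residual 0.0 km
  Receiver 3: calculated 178.7 vs reported 178.7 → residual 0.0 km
  Receiver 4: calculated 54.7 vs reported 22.6 → residual 32.1 km
Receiver 1, Receiver 2, Receiver 3 are mutually consistent (residuals ≈ 0); Receiver 4 is off by 32.1 km.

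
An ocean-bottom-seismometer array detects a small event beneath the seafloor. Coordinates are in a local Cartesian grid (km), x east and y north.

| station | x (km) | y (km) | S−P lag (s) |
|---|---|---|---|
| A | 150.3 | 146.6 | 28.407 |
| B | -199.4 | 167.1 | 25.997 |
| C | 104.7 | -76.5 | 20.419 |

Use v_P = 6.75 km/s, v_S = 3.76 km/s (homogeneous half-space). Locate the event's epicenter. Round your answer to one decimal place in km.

Distance from S−P lag: d = Δt · v_P v_S / (v_P − v_S) = Δt · (6.75·3.76)/(6.75−3.76) ≈ 8.4883·Δt.
So d_A = 241.13, d_B = 220.67, d_C = 173.32 km.
Circle about each station: (x − 150.3)² + (y − 146.6)² = 241.13²; (x + 199.4)² + (y − 167.1)² = 220.67²; (x − 104.7)² + (y + 76.5)² = 173.32².
Subtracting pairs of circle equations eliminates x²+y² and gives linear equations (the radical axes):
-699.4 x + 41.0 y = 33049.55
-91.2 x − 446.2 y = 836.54
Solving the 2×2 system: x ≈ -46.8, y ≈ 7.7 km.

x ≈ -46.8 km, y ≈ 7.7 km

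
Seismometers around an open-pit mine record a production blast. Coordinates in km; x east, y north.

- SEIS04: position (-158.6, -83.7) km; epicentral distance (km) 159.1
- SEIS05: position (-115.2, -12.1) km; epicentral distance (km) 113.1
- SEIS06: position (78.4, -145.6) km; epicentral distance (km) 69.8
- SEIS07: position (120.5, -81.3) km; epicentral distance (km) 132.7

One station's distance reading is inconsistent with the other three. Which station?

SEIS06

Solve using three stations at a time. Using SEIS04, SEIS05, SEIS07 (subtract circle equations pairwise → linear system) gives (x, y) ≈ (-5.6, -40.0).
Distances from that point to each station vs reported:
  SEIS04: calculated 159.1 vs reported 159.1 → residual 0.0 km
  SEIS05: calculated 113.1 vs reported 113.1 → residual 0.0 km
  SEIS06: calculated 134.9 vs reported 69.8 → residual 65.1 km
  SEIS07: calculated 132.7 vs reported 132.7 → residual 0.0 km
SEIS04, SEIS05, SEIS07 are mutually consistent (residuals ≈ 0); SEIS06 is off by 65.1 km.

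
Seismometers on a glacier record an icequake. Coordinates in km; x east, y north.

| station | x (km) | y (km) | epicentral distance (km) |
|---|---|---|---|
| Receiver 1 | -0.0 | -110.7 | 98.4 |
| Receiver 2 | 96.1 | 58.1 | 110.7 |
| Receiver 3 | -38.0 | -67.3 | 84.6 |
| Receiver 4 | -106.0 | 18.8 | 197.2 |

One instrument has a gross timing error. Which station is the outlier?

Receiver 3

Solve using three stations at a time. Using Receiver 1, Receiver 2, Receiver 4 (subtract circle equations pairwise → linear system) gives (x, y) ≈ (78.4, -51.2).
Distances from that point to each station vs reported:
  Receiver 1: calculated 98.4 vs reported 98.4 → residual 0.0 km
  Receiver 2: calculated 110.7 vs reported 110.7 → residual 0.0 km
  Receiver 3: calculated 117.5 vs reported 84.6 → residual 32.9 km
  Receiver 4: calculated 197.2 vs reported 197.2 → residual 0.0 km
Receiver 1, Receiver 2, Receiver 4 are mutually consistent (residuals ≈ 0); Receiver 3 is off by 32.9 km.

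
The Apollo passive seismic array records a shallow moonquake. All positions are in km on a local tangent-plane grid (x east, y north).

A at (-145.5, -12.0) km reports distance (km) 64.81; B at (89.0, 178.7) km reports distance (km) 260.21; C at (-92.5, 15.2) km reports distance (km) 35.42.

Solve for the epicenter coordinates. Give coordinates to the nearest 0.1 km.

Circle about each station: (x + 145.5)² + (y + 12.0)² = 64.81²; (x − 89.0)² + (y − 178.7)² = 260.21²; (x + 92.5)² + (y − 15.2)² = 35.42².
Subtracting the A equation from the B and C equations removes the quadratic terms:
469.0 x + 381.4 y = -44968.47
106.0 x + 54.4 y = -9581.20
Solving the 2×2 system: x ≈ -81.0, y ≈ -18.3 km.

(-81.0, -18.3)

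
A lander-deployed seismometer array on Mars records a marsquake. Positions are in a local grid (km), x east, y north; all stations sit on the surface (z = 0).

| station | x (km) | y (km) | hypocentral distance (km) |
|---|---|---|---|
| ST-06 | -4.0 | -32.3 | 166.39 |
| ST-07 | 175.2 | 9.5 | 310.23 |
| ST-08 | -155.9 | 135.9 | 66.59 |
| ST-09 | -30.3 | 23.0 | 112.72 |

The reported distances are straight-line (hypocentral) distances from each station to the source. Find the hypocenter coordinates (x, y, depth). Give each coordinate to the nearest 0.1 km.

Each station gives a sphere (x−x_i)² + (y−y_i)² + z² = d_i² (stations at z=0).
Subtracting the ST-06 sphere from ST-07 and ST-08: z² cancels, leaving linear equations in x and y:
358.4 x + 83.6 y = -38831.02
-303.8 x + 336.4 y = 64965.73
Solving: x ≈ -126.702, y ≈ 78.697 km (keep extra digits for the depth step; rounded: -126.7, 78.7).
Then from the ST-06 sphere: z² = 166.39² − (x + 4.0)² − (y + 32.3)² with x = -126.702, y = 78.697, so z ≈ 17.593 ≈ 17.6 km.
Check against ST-09 (with the unrounded solution): distance 112.72 ≈ 112.72 km. ✓

x ≈ -126.7 km, y ≈ 78.7 km, depth ≈ 17.6 km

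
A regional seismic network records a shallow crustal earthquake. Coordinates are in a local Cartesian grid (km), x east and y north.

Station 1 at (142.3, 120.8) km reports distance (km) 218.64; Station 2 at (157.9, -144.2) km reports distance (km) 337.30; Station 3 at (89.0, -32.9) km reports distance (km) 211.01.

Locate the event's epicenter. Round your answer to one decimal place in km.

(-75.3, 99.5)

Circle about each station: (x − 142.3)² + (y − 120.8)² = 218.64²; (x − 157.9)² + (y + 144.2)² = 337.30²; (x − 89.0)² + (y + 32.9)² = 211.01².
Subtracting the Station 1 equation from the Station 2 and Station 3 equations removes the quadratic terms:
31.2 x − 530.0 y = -55083.72
-106.6 x − 307.4 y = -22560.29
Solving the 2×2 system: x ≈ -75.3, y ≈ 99.5 km.
Check against Station 1 (with the unrounded x, y): √((x − 142.3)²+(y − 120.8)²) = 218.63 ≈ 218.64 km. ✓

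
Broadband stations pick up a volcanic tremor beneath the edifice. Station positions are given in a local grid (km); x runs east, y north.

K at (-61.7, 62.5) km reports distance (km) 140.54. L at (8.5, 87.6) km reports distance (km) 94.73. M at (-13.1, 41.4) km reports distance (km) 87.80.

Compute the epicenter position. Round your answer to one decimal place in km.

x ≈ 71.1 km, y ≈ 16.5 km

Circle about each station: (x + 61.7)² + (y − 62.5)² = 140.54²; (x − 8.5)² + (y − 87.6)² = 94.73²; (x + 13.1)² + (y − 41.4)² = 87.80².
Subtracting pairs of circle equations eliminates x²+y² and gives linear equations (the radical axes):
140.4 x + 50.2 y = 10810.59
97.2 x − 42.2 y = 6215.08
Solving the 2×2 system: x ≈ 71.1, y ≈ 16.5 km.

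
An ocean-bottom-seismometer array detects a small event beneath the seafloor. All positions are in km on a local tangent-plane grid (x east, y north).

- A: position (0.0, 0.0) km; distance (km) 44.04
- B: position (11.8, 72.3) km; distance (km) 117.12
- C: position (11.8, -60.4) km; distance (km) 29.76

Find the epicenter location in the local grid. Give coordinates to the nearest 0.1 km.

x ≈ -11.9 km, y ≈ -42.4 km

Circle about each station: x² + y² = 44.04²; (x − 11.8)² + (y − 72.3)² = 117.12²; (x − 11.8)² + (y + 60.4)² = 29.76².
Subtracting pairs of circle equations eliminates x²+y² and gives linear equations (the radical axes):
23.6 x + 144.6 y = -6411.04
23.6 x − 120.8 y = 4841.26
Solving the 2×2 system: x ≈ -11.9, y ≈ -42.4 km.
Check against A (with the unrounded x, y): √(x²+y²) = 44.03 ≈ 44.04 km. ✓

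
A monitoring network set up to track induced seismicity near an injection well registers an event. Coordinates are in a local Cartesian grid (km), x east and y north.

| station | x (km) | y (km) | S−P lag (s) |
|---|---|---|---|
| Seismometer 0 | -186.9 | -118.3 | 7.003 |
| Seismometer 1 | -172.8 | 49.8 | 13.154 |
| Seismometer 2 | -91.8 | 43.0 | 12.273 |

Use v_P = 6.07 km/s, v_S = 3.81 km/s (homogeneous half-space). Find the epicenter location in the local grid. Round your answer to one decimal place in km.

Distance from S−P lag: d = Δt · v_P v_S / (v_P − v_S) = Δt · (6.07·3.81)/(6.07−3.81) ≈ 10.2331·Δt.
So d_Seismometer 0 = 71.66, d_Seismometer 1 = 134.61, d_Seismometer 2 = 125.59 km.
Circle about each station: (x + 186.9)² + (y + 118.3)² = 71.66²; (x + 172.8)² + (y − 49.8)² = 134.61²; (x + 91.8)² + (y − 43.0)² = 125.59².
Subtracting the Seismometer 0 equation from the Seismometer 1 and Seismometer 2 equations removes the quadratic terms:
28.2 x + 336.2 y = -29571.32
190.2 x + 322.6 y = -49287.95
Solving the 2×2 system: x ≈ -128.2, y ≈ -77.2 km.

x ≈ -128.2 km, y ≈ -77.2 km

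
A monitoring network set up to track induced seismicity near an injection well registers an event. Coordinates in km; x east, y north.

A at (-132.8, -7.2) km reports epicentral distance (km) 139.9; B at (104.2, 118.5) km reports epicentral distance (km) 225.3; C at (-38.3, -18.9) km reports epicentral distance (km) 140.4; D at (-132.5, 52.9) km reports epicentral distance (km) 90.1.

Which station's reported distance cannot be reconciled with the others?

Solve using three stations at a time. Using A, C, D (subtract circle equations pairwise → linear system) gives (x, y) ≈ (-70.1, 117.8).
Distances from that point to each station vs reported:
  A: calculated 139.9 vs reported 139.9 → residual 0.0 km
  B: calculated 174.3 vs reported 225.3 → residual 51.0 km
  C: calculated 140.4 vs reported 140.4 → residual 0.0 km
  D: calculated 90.1 vs reported 90.1 → residual 0.0 km
A, C, D are mutually consistent (residuals ≈ 0); B is off by 51.0 km.

B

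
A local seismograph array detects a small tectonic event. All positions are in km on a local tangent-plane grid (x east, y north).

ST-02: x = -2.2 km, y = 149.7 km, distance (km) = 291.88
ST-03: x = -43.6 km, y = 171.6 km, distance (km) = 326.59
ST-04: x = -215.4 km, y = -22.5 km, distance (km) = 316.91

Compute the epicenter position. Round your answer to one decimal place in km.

Circle about each station: (x + 2.2)² + (y − 149.7)² = 291.88²; (x + 43.6)² + (y − 171.6)² = 326.59²; (x + 215.4)² + (y + 22.5)² = 316.91².
Subtracting pairs of circle equations eliminates x²+y² and gives linear equations (the radical axes):
-82.8 x + 43.8 y = -12534.50
-426.4 x − 344.4 y = 9250.47
Solving the 2×2 system: x ≈ 82.9, y ≈ -129.5 km.

(82.9, -129.5)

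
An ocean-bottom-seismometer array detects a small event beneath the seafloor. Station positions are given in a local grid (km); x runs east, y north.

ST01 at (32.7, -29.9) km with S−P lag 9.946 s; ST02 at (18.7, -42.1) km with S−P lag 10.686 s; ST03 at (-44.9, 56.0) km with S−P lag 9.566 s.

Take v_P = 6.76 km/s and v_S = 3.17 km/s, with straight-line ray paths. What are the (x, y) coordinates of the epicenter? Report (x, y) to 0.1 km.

Distance from S−P lag: d = Δt · v_P v_S / (v_P − v_S) = Δt · (6.76·3.17)/(6.76−3.17) ≈ 5.9691·Δt.
So d_ST01 = 59.37, d_ST02 = 63.79, d_ST03 = 57.10 km.
Circle about each station: (x − 32.7)² + (y + 29.9)² = 59.37²; (x − 18.7)² + (y + 42.1)² = 63.79²; (x + 44.9)² + (y − 56.0)² = 57.10².
Subtracting the ST01 equation from the ST02 and ST03 equations removes the quadratic terms:
-28.0 x − 24.4 y = -385.57
-155.2 x + 171.8 y = 3453.10
Solving the 2×2 system: x ≈ -2.1, y ≈ 18.2 km.

x ≈ -2.1 km, y ≈ 18.2 km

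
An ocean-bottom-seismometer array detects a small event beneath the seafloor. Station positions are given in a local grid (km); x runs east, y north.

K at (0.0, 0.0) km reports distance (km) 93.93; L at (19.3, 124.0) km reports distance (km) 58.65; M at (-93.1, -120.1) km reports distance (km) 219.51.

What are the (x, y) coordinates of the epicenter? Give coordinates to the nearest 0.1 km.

x ≈ -28.2 km, y ≈ 89.6 km

Circle about each station: x² + y² = 93.93²; (x − 19.3)² + (y − 124.0)² = 58.65²; (x + 93.1)² + (y + 120.1)² = 219.51².
Subtracting pairs of circle equations eliminates x²+y² and gives linear equations (the radical axes):
38.6 x + 248.0 y = 21131.51
-186.2 x − 240.2 y = -16270.18
Solving the 2×2 system: x ≈ -28.2, y ≈ 89.6 km.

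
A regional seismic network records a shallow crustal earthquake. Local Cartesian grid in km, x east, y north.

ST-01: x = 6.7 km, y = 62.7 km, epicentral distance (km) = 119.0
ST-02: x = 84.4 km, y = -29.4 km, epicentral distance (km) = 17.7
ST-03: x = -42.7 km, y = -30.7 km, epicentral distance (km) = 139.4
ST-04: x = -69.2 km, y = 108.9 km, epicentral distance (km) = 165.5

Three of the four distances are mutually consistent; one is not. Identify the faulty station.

Solve using three stations at a time. Using ST-01, ST-02, ST-03 (subtract circle equations pairwise → linear system) gives (x, y) ≈ (95.9, -16.0).
Distances from that point to each station vs reported:
  ST-01: calculated 119.0 vs reported 119.0 → residual 0.0 km
  ST-02: calculated 17.6 vs reported 17.7 → residual 0.1 km
  ST-03: calculated 139.4 vs reported 139.4 → residual 0.0 km
  ST-04: calculated 207.1 vs reported 165.5 → residual 41.6 km
ST-01, ST-02, ST-03 are mutually consistent (residuals ≈ 0); ST-04 is off by 41.6 km.

ST-04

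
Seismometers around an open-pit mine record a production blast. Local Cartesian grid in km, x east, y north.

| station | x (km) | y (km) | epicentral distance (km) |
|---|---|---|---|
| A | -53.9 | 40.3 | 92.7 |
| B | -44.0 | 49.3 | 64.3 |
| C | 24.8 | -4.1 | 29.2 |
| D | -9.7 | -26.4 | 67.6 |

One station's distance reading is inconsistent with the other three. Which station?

Solve using three stations at a time. Using A, C, D (subtract circle equations pairwise → linear system) gives (x, y) ≈ (37.1, 22.4).
Distances from that point to each station vs reported:
  A: calculated 92.7 vs reported 92.7 → residual 0.0 km
  B: calculated 85.4 vs reported 64.3 → residual 21.1 km
  C: calculated 29.2 vs reported 29.2 → residual 0.0 km
  D: calculated 67.6 vs reported 67.6 → residual 0.0 km
A, C, D are mutually consistent (residuals ≈ 0); B is off by 21.1 km.

B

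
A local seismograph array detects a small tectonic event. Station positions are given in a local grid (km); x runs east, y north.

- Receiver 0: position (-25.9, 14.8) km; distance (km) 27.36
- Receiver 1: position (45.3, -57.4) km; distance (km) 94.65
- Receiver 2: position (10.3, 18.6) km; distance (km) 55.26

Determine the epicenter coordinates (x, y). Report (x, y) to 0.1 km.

-36.8 km east, -10.3 km north

Circle about each station: (x + 25.9)² + (y − 14.8)² = 27.36²; (x − 45.3)² + (y + 57.4)² = 94.65²; (x − 10.3)² + (y − 18.6)² = 55.26².
Subtracting the Receiver 0 equation from the Receiver 1 and Receiver 2 equations removes the quadratic terms:
142.4 x − 144.4 y = -3753.05
72.4 x + 7.6 y = -2742.90
Solving the 2×2 system: x ≈ -36.8, y ≈ -10.3 km.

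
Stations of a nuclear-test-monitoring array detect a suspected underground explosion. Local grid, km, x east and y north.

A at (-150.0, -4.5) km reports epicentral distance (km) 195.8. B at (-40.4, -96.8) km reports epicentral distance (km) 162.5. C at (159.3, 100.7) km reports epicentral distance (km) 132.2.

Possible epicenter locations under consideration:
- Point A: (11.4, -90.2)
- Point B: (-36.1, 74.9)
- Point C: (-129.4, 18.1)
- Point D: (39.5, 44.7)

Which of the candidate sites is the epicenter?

For each candidate, compare |candidate − station| to the reported distance:
Point A: residuals A 13.1, B 110.3, C 109.3 → max 110.3 km
Point B: residuals A 57.0, B 9.3, C 64.9 → max 64.9 km
Point C: residuals A 165.2, B 17.2, C 168.1 → max 168.1 km
Point D: residuals A 0.0, B 0.0, C 0.0 → max 0.0 km
Only Point D has all residuals ≈ 0.

Point D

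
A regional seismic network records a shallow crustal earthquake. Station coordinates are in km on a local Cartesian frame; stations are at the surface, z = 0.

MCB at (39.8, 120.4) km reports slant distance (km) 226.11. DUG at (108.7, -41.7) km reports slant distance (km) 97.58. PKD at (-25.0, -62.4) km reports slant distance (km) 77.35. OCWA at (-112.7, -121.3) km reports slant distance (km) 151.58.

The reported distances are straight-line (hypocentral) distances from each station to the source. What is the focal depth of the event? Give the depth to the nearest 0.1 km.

z ≈ 18.9 km

Each station gives a sphere (x−x_i)² + (y−y_i)² + z² = d_i² (stations at z=0).
Subtracting the MCB sphere from DUG and PKD: z² cancels, leaving linear equations in x and y:
137.8 x − 324.2 y = 39078.26
-129.6 x − 365.6 y = 33581.27
Solving: x ≈ 36.798, y ≈ -104.897 km (keep extra digits for the depth step; rounded: 36.8, -104.9).
Then from the MCB sphere: z² = 226.11² − (x − 39.8)² − (y − 120.4)² with x = 36.798, y = -104.897, so z ≈ 18.920 ≈ 18.9 km.
Check against OCWA (with the unrounded solution): distance 151.58 ≈ 151.58 km. ✓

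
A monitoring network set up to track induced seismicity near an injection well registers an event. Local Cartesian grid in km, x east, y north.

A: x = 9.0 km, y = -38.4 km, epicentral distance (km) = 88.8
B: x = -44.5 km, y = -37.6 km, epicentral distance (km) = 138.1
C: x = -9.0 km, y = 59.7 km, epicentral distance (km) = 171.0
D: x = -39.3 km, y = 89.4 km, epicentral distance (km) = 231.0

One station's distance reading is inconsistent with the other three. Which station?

Solve using three stations at a time. Using A, B, C (subtract circle equations pairwise → linear system) gives (x, y) ≈ (86.1, -82.4).
Distances from that point to each station vs reported:
  A: calculated 88.8 vs reported 88.8 → residual 0.0 km
  B: calculated 138.1 vs reported 138.1 → residual 0.0 km
  C: calculated 171.0 vs reported 171.0 → residual 0.0 km
  D: calculated 212.7 vs reported 231.0 → residual 18.3 km
A, B, C are mutually consistent (residuals ≈ 0); D is off by 18.3 km.

D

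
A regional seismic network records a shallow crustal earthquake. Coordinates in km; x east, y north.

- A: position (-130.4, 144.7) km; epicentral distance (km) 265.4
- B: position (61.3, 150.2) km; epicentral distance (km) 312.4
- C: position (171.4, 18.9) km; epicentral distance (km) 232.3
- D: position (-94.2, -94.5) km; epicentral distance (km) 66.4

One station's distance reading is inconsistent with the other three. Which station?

Solve using three stations at a time. Using A, C, D (subtract circle equations pairwise → linear system) gives (x, y) ≈ (-28.1, -100.2).
Distances from that point to each station vs reported:
  A: calculated 265.4 vs reported 265.4 → residual 0.0 km
  B: calculated 265.8 vs reported 312.4 → residual 46.6 km
  C: calculated 232.3 vs reported 232.3 → residual 0.0 km
  D: calculated 66.4 vs reported 66.4 → residual 0.0 km
A, C, D are mutually consistent (residuals ≈ 0); B is off by 46.6 km.

B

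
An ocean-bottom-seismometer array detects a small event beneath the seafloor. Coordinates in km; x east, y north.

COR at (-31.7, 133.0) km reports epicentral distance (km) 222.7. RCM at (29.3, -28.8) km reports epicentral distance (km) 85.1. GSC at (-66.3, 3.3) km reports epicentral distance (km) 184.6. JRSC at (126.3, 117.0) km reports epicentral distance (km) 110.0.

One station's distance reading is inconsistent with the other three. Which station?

Solve using three stations at a time. Using COR, RCM, GSC (subtract circle equations pairwise → linear system) gives (x, y) ≈ (114.3, -35.2).
Distances from that point to each station vs reported:
  COR: calculated 222.8 vs reported 222.7 → residual 0.1 km
  RCM: calculated 85.2 vs reported 85.1 → residual 0.1 km
  GSC: calculated 184.7 vs reported 184.6 → residual 0.1 km
  JRSC: calculated 152.7 vs reported 110.0 → residual 42.7 km
COR, RCM, GSC are mutually consistent (residuals ≈ 0); JRSC is off by 42.7 km.

JRSC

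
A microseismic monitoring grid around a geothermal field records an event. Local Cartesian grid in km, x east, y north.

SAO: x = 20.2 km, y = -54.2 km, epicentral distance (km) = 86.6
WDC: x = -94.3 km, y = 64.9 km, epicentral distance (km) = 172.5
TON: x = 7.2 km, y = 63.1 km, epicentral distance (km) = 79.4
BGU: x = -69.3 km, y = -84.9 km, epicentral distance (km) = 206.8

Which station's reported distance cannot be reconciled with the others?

BGU

Solve using three stations at a time. Using SAO, WDC, TON (subtract circle equations pairwise → linear system) gives (x, y) ≈ (71.1, 15.9).
Distances from that point to each station vs reported:
  SAO: calculated 86.7 vs reported 86.6 → residual 0.1 km
  WDC: calculated 172.5 vs reported 172.5 → residual 0.0 km
  TON: calculated 79.5 vs reported 79.4 → residual 0.1 km
  BGU: calculated 172.9 vs reported 206.8 → residual 33.9 km
SAO, WDC, TON are mutually consistent (residuals ≈ 0); BGU is off by 33.9 km.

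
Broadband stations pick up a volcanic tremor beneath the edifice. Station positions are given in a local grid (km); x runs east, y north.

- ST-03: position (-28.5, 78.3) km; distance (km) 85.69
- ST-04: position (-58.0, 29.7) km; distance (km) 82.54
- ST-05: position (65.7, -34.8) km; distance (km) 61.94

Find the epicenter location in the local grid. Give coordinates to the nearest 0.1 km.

Circle about each station: (x + 28.5)² + (y − 78.3)² = 85.69²; (x + 58.0)² + (y − 29.7)² = 82.54²; (x − 65.7)² + (y + 34.8)² = 61.94².
Subtracting the ST-03 equation from the ST-04 and ST-05 equations removes the quadratic terms:
-59.0 x − 97.2 y = -2167.13
188.4 x − 226.2 y = 2090.60
Solving the 2×2 system: x ≈ 21.9, y ≈ 9.0 km.

(21.9, 9.0)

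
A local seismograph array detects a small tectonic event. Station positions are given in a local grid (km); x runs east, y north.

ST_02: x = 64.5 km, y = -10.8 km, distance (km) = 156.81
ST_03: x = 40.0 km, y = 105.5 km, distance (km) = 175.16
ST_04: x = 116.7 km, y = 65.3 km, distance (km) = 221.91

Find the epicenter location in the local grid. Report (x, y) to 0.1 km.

Circle about each station: (x − 64.5)² + (y + 10.8)² = 156.81²; (x − 40.0)² + (y − 105.5)² = 175.16²; (x − 116.7)² + (y − 65.3)² = 221.91².
Subtracting the ST_02 equation from the ST_03 and ST_04 equations removes the quadratic terms:
-49.0 x + 232.6 y = 2361.71
104.4 x + 152.2 y = -11048.58
Solving the 2×2 system: x ≈ -92.3, y ≈ -9.3 km.

(-92.3, -9.3)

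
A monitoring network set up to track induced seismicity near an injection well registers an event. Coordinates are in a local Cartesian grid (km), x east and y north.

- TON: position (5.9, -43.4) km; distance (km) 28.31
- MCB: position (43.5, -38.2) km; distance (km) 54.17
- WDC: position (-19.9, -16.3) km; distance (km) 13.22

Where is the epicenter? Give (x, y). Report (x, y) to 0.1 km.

x ≈ -6.8 km, y ≈ -18.1 km

Circle about each station: (x − 5.9)² + (y + 43.4)² = 28.31²; (x − 43.5)² + (y + 38.2)² = 54.17²; (x + 19.9)² + (y + 16.3)² = 13.22².
Subtracting pairs of circle equations eliminates x²+y² and gives linear equations (the radical axes):
75.2 x + 10.4 y = -699.81
-51.6 x + 54.2 y = -629.98
Solving the 2×2 system: x ≈ -6.8, y ≈ -18.1 km.
Check against TON (with the unrounded x, y): √((x − 5.9)²+(y + 43.4)²) = 28.31 ≈ 28.31 km. ✓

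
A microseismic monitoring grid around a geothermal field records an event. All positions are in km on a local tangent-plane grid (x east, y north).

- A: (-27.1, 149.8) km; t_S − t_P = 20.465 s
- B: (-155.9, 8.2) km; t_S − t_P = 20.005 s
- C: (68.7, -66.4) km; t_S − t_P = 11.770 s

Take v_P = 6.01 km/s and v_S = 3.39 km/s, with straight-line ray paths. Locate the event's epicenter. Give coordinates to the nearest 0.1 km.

Distance from S−P lag: d = Δt · v_P v_S / (v_P − v_S) = Δt · (6.01·3.39)/(6.01−3.39) ≈ 7.7763·Δt.
So d_A = 159.14, d_B = 155.56, d_C = 91.53 km.
Circle about each station: (x + 27.1)² + (y − 149.8)² = 159.14²; (x + 155.9)² + (y − 8.2)² = 155.56²; (x − 68.7)² + (y + 66.4)² = 91.53².
Subtracting the A equation from the B and C equations removes the quadratic terms:
-257.6 x − 283.2 y = 2324.23
191.6 x − 432.4 y = 2902.00
Solving the 2×2 system: x ≈ -1.1, y ≈ -7.2 km.

x ≈ -1.1 km, y ≈ -7.2 km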